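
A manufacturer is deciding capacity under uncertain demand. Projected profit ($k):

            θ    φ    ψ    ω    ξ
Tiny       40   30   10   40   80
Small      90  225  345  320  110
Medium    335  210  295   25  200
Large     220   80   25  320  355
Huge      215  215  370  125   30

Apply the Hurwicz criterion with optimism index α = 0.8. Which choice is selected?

Huge

Tiny: 0.8·80 + 0.2·10 = 66
Small: 0.8·345 + 0.2·90 = 294
Medium: 0.8·335 + 0.2·25 = 273
Large: 0.8·355 + 0.2·25 = 289
Huge: 0.8·370 + 0.2·30 = 302
Highest Hurwicz score = 302 → Huge.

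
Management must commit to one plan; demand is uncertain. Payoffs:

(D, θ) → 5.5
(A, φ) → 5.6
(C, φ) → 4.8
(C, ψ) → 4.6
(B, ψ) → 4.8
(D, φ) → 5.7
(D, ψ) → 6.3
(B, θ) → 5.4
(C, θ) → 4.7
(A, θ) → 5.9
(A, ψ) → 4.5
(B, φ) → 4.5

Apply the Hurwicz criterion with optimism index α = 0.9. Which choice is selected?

D

A: 0.9·5.9 + 0.1·4.5 = 5.76
B: 0.9·5.4 + 0.1·4.5 = 5.31
C: 0.9·4.8 + 0.1·4.6 = 4.78
D: 0.9·6.3 + 0.1·5.5 = 6.22
Highest Hurwicz score = 6.22 → D.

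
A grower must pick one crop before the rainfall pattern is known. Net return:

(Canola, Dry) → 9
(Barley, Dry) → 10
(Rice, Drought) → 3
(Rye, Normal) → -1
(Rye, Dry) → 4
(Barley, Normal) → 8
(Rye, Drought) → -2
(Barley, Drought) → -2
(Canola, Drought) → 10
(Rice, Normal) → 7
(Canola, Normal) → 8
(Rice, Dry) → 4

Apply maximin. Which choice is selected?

Canola

Row minima: Rice=3, Rye=-2, Barley=-2, Canola=8
Best worst-case = 8 → Canola.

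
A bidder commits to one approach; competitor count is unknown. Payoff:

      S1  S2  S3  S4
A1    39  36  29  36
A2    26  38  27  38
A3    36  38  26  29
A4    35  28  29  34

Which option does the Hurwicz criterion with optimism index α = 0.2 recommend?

A1

A1: 0.2·39 + 0.8·29 = 31
A2: 0.2·38 + 0.8·26 = 28.4
A3: 0.2·38 + 0.8·26 = 28.4
A4: 0.2·35 + 0.8·28 = 29.4
Highest Hurwicz score = 31 → A1.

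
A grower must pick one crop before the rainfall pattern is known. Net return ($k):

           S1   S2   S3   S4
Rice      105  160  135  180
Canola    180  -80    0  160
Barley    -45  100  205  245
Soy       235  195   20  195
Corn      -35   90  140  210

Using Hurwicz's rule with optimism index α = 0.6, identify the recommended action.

Rice: 0.6·180 + 0.4·105 = 150
Canola: 0.6·180 + 0.4·(-80) = 76
Barley: 0.6·245 + 0.4·(-45) = 129
Soy: 0.6·235 + 0.4·20 = 149
Corn: 0.6·210 + 0.4·(-35) = 112
Highest Hurwicz score = 150 → Rice.

Rice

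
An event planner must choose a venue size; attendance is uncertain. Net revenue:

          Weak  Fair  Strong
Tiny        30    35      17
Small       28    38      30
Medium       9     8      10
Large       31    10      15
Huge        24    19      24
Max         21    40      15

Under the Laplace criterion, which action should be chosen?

Row averages: Tiny=82/3, Small=32, Medium=9, Large=56/3, Huge=67/3, Max=76/3
Highest average = 32 → Small.

Small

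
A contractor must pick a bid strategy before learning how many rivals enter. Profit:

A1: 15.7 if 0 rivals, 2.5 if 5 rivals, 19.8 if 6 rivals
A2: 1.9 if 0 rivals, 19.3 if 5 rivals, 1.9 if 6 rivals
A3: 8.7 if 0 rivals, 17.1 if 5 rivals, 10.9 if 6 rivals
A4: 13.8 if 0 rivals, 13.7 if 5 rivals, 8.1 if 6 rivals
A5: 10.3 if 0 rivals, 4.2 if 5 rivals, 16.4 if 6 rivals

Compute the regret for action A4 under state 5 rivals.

Best payoff under 5 rivals is 19.3.
Regret = 19.3 − 13.7 = 5.6.

5.6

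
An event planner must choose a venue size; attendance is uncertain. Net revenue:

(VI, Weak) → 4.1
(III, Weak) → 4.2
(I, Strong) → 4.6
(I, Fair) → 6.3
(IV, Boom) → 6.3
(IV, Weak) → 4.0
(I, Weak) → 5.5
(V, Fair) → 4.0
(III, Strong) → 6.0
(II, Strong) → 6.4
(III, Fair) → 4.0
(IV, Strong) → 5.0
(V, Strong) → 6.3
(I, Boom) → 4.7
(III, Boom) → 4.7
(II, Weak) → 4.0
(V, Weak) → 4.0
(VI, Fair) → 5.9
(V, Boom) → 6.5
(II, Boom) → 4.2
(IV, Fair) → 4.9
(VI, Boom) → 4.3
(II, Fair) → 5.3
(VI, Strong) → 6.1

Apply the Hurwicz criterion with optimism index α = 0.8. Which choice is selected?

V

I: 0.8·6.3 + 0.2·4.6 = 5.96
II: 0.8·6.4 + 0.2·4.0 = 5.92
III: 0.8·6.0 + 0.2·4.0 = 5.6
IV: 0.8·6.3 + 0.2·4.0 = 5.84
V: 0.8·6.5 + 0.2·4.0 = 6
VI: 0.8·6.1 + 0.2·4.1 = 5.7
Highest Hurwicz score = 6 → V.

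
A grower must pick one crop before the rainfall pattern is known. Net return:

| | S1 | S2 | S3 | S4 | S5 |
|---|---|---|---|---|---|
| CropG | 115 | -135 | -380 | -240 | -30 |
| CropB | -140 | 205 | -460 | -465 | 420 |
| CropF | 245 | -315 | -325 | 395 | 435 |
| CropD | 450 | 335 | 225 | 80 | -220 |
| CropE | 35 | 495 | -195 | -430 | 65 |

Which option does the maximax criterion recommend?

Row maxima: CropG=115, CropB=420, CropF=435, CropD=450, CropE=495
Best best-case = 495 → CropE.

CropE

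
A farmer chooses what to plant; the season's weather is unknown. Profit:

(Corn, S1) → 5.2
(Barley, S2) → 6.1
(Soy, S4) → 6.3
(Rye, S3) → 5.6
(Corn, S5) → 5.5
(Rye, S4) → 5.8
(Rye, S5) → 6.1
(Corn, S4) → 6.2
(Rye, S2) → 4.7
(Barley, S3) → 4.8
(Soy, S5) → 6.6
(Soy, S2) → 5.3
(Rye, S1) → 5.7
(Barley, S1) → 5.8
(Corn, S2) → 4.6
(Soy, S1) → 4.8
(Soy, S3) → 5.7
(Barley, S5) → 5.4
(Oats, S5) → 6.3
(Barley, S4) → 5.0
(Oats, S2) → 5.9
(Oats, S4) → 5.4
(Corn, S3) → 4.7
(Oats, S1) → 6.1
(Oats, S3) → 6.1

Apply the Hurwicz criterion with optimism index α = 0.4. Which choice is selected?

Oats

Rye: 0.4·6.1 + 0.6·4.7 = 5.26
Soy: 0.4·6.6 + 0.6·4.8 = 5.52
Barley: 0.4·6.1 + 0.6·4.8 = 5.32
Corn: 0.4·6.2 + 0.6·4.6 = 5.24
Oats: 0.4·6.3 + 0.6·5.4 = 5.76
Highest Hurwicz score = 5.76 → Oats.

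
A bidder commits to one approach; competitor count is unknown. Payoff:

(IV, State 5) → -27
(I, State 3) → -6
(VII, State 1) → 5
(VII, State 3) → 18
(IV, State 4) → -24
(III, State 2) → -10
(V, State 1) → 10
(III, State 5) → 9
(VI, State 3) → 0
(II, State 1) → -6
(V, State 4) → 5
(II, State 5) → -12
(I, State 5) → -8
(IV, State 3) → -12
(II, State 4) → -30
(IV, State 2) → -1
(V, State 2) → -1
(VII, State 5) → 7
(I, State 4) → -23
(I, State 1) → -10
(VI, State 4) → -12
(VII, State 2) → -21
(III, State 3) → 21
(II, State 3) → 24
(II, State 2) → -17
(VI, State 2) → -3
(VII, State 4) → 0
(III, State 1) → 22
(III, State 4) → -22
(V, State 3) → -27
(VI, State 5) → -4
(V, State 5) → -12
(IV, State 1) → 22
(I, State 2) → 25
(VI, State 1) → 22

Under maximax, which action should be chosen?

Row maxima: I=25, II=24, III=22, IV=22, V=10, VI=22, VII=18
Best best-case = 25 → I.

I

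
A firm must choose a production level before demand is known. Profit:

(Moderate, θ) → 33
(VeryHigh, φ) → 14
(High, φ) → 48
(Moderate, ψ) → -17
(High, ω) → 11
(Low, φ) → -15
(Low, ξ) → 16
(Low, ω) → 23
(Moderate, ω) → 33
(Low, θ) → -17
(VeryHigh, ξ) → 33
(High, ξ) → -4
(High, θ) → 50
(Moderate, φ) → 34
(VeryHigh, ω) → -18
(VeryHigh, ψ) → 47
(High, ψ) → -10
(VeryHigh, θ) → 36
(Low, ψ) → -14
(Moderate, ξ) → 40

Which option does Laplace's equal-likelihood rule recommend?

Row averages: Low=-1.4, Moderate=24.6, High=19, VeryHigh=22.4
Highest average = 24.6 → Moderate.

Moderate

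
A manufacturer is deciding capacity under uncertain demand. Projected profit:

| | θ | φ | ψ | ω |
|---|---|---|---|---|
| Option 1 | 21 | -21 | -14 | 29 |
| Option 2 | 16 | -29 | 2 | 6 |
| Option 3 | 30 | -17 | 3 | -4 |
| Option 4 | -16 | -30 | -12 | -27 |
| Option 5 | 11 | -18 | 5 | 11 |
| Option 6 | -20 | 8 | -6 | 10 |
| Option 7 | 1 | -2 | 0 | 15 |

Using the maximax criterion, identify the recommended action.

Row maxima: Option 1=29, Option 2=16, Option 3=30, Option 4=-12, Option 5=11, Option 6=10, Option 7=15
Best best-case = 30 → Option 3.

Option 3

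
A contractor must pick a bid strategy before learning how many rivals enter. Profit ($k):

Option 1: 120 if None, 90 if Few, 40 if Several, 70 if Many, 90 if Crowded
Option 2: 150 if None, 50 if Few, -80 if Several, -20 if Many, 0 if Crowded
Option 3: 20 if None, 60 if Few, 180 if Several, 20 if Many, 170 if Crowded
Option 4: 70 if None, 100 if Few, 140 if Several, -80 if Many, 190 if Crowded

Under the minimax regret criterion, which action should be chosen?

Column bests: None=150, Few=100, Several=180, Many=70, Crowded=190.
Option 1 regrets: 30, 10, 140, 0, 100 → max 140
Option 2 regrets: 0, 50, 260, 90, 190 → max 260
Option 3 regrets: 130, 40, 0, 50, 20 → max 130
Option 4 regrets: 80, 0, 40, 150, 0 → max 150
Smallest max regret = 130 → Option 3.

Option 3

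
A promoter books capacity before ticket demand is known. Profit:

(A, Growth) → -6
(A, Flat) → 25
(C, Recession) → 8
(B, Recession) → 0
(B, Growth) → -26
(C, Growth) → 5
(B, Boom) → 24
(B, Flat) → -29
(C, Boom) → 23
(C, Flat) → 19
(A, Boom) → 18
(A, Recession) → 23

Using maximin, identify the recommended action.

Row minima: A=-6, B=-29, C=5
Best worst-case = 5 → C.

C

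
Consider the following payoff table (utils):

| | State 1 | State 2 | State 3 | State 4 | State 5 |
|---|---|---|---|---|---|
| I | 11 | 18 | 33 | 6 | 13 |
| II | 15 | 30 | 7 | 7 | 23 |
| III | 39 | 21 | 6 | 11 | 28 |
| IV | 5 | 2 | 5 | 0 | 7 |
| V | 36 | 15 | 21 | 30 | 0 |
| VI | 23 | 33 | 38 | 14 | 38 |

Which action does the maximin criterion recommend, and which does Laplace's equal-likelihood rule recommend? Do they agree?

Row minima: I=6, II=7, III=6, IV=0, V=0, VI=14
Best worst-case = 14 → VI.
Row averages: I=16.2, II=16.4, III=21, IV=3.8, V=20.4, VI=29.2
Highest average = 29.2 → VI.

maximin → VI; laplace → VI (agree)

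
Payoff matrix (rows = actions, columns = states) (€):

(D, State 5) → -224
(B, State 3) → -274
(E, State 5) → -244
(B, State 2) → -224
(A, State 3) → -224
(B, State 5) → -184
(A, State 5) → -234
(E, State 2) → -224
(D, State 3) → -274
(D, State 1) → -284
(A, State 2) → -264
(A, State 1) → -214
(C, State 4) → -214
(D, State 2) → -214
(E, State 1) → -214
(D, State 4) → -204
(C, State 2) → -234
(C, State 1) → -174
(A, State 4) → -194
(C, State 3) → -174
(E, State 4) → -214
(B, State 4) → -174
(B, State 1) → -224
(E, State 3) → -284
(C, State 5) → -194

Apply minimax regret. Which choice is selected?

C

Column bests: State 1=-174, State 2=-214, State 3=-174, State 4=-174, State 5=-184.
A regrets: 40, 50, 50, 20, 50 → max 50
B regrets: 50, 10, 100, 0, 0 → max 100
C regrets: 0, 20, 0, 40, 10 → max 40
D regrets: 110, 0, 100, 30, 40 → max 110
E regrets: 40, 10, 110, 40, 60 → max 110
Smallest max regret = 40 → C.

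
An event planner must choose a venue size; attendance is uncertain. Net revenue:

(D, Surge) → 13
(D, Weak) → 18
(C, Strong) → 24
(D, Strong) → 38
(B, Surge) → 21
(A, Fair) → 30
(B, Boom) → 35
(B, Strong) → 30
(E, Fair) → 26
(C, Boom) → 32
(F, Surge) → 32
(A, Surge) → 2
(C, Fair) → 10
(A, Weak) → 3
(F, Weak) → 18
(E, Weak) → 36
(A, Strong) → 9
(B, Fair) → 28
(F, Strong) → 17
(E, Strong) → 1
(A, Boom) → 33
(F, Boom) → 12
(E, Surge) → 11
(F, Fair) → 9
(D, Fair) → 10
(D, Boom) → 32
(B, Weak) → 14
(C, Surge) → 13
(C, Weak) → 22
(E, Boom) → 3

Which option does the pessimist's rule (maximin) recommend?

Row minima: A=2, B=14, C=10, D=10, E=1, F=9
Best worst-case = 14 → B.

B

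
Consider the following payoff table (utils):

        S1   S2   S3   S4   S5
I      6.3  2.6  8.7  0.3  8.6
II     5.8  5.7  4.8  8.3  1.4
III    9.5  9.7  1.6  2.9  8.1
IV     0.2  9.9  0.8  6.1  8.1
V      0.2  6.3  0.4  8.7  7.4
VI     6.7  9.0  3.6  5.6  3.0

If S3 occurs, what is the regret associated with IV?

7.9

Best payoff under S3 is 8.7.
Regret = 8.7 − 0.8 = 7.9.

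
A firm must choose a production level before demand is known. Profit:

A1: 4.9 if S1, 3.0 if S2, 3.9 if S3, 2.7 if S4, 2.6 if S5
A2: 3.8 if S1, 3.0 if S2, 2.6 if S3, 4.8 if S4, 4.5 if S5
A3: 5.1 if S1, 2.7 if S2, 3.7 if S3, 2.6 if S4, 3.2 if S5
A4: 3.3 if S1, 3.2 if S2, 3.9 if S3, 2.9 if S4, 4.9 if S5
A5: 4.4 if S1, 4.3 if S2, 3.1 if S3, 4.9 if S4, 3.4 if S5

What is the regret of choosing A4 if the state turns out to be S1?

1.8

Best payoff under S1 is 5.1.
Regret = 5.1 − 3.3 = 1.8.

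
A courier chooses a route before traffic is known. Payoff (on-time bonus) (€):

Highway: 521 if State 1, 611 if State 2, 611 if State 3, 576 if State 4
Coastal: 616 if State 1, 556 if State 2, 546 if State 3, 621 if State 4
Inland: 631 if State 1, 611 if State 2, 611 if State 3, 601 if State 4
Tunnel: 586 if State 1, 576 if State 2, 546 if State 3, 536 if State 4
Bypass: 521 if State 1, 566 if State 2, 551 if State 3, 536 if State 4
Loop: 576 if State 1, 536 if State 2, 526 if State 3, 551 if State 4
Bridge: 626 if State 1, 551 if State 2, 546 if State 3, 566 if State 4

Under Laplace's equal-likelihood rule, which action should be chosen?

Inland

Row averages: Highway=579.75, Coastal=584.75, Inland=613.5, Tunnel=561, Bypass=543.5, Loop=547.25, Bridge=572.25
Highest average = 613.5 → Inland.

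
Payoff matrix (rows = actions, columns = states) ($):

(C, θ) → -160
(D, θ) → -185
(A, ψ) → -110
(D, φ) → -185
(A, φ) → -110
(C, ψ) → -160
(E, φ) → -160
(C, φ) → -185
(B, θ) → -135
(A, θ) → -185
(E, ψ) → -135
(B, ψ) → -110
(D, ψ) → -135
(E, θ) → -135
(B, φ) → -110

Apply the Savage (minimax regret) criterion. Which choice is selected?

Column bests: θ=-135, φ=-110, ψ=-110.
A regrets: 50, 0, 0 → max 50
B regrets: 0, 0, 0 → max 0
C regrets: 25, 75, 50 → max 75
D regrets: 50, 75, 25 → max 75
E regrets: 0, 50, 25 → max 50
Smallest max regret = 0 → B.

B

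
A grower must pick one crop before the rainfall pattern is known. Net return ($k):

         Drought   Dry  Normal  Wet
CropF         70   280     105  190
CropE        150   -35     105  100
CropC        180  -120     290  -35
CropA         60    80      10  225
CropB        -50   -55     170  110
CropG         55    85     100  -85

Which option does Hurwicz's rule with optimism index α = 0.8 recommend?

CropF

CropF: 0.8·280 + 0.2·70 = 238
CropE: 0.8·150 + 0.2·(-35) = 113
CropC: 0.8·290 + 0.2·(-120) = 208
CropA: 0.8·225 + 0.2·10 = 182
CropB: 0.8·170 + 0.2·(-55) = 125
CropG: 0.8·100 + 0.2·(-85) = 63
Highest Hurwicz score = 238 → CropF.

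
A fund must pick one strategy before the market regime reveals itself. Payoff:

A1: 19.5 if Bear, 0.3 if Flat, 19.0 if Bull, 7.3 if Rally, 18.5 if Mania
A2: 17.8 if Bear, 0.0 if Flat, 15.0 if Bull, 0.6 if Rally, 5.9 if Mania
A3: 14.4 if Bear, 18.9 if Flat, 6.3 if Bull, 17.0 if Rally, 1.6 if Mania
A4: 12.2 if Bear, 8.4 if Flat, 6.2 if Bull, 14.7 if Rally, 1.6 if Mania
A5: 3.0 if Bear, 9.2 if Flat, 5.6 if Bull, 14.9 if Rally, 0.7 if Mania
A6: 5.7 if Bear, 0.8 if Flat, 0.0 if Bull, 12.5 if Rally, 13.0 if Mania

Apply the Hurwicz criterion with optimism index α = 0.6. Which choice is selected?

A3

A1: 0.6·19.5 + 0.4·0.3 = 11.82
A2: 0.6·17.8 + 0.4·0.0 = 10.68
A3: 0.6·18.9 + 0.4·1.6 = 11.98
A4: 0.6·14.7 + 0.4·1.6 = 9.46
A5: 0.6·14.9 + 0.4·0.7 = 9.22
A6: 0.6·13.0 + 0.4·0.0 = 7.8
Highest Hurwicz score = 11.98 → A3.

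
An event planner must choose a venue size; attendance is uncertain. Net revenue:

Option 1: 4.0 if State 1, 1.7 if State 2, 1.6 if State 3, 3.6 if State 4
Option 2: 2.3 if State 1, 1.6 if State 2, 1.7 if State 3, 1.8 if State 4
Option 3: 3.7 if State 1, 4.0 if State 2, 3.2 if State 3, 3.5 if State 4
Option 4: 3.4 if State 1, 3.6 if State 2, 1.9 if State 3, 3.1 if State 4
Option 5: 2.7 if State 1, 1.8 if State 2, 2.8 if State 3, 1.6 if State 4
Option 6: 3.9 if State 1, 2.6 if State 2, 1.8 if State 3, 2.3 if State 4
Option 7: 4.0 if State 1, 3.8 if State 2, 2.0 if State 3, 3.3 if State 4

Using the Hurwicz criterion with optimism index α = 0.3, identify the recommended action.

Option 3

Option 1: 0.3·4.0 + 0.7·1.6 = 2.32
Option 2: 0.3·2.3 + 0.7·1.6 = 1.81
Option 3: 0.3·4.0 + 0.7·3.2 = 3.44
Option 4: 0.3·3.6 + 0.7·1.9 = 2.41
Option 5: 0.3·2.8 + 0.7·1.6 = 1.96
Option 6: 0.3·3.9 + 0.7·1.8 = 2.43
Option 7: 0.3·4.0 + 0.7·2.0 = 2.6
Highest Hurwicz score = 3.44 → Option 3.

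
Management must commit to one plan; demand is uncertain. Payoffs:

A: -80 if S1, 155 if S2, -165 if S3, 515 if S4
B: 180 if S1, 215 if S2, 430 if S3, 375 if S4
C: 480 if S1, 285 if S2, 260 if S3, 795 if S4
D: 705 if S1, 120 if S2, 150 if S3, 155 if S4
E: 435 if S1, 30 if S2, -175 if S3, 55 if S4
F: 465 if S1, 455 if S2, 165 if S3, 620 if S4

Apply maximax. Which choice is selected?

Row maxima: A=515, B=430, C=795, D=705, E=435, F=620
Best best-case = 795 → C.

C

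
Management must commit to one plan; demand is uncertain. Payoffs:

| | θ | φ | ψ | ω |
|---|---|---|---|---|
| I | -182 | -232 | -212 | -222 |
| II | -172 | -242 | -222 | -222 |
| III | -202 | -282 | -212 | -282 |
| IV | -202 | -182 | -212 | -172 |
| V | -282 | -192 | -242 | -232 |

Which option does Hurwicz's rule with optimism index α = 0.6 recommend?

IV

I: 0.6·(-182) + 0.4·(-232) = -202
II: 0.6·(-172) + 0.4·(-242) = -200
III: 0.6·(-202) + 0.4·(-282) = -234
IV: 0.6·(-172) + 0.4·(-212) = -188
V: 0.6·(-192) + 0.4·(-282) = -228
Highest Hurwicz score = -188 → IV.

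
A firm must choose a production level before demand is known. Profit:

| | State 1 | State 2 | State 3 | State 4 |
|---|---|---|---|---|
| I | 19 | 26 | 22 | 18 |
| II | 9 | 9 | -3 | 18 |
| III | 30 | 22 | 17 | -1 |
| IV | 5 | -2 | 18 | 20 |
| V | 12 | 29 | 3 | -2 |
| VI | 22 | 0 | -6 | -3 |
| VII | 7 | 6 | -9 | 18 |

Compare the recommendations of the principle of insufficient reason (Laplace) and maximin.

laplace → I; maximin → I (agree)

Row averages: I=21.25, II=8.25, III=17, IV=10.25, V=10.5, VI=3.25, VII=5.5
Highest average = 21.25 → I.
Row minima: I=18, II=-3, III=-1, IV=-2, V=-2, VI=-6, VII=-9
Best worst-case = 18 → I.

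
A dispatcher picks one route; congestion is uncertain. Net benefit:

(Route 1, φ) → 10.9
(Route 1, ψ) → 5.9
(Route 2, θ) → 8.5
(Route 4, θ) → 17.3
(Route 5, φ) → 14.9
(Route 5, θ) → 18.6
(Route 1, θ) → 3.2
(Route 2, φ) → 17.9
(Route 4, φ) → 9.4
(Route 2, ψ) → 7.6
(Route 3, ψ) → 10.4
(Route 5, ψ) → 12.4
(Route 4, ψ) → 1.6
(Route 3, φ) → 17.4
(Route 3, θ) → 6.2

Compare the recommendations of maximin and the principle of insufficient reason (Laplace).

Row minima: Route 1=3.2, Route 2=7.6, Route 3=6.2, Route 4=1.6, Route 5=12.4
Best worst-case = 12.4 → Route 5.
Row averages: Route 1=20/3, Route 2=34/3, Route 3=34/3, Route 4=283/30, Route 5=15.3
Highest average = 15.3 → Route 5.

maximin → Route 5; laplace → Route 5 (agree)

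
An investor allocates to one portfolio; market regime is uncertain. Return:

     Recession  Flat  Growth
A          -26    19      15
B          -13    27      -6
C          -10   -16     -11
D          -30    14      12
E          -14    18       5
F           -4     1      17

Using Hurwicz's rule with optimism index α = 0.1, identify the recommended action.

A: 0.1·19 + 0.9·(-26) = -21.5
B: 0.1·27 + 0.9·(-13) = -9
C: 0.1·(-10) + 0.9·(-16) = -15.4
D: 0.1·14 + 0.9·(-30) = -25.6
E: 0.1·18 + 0.9·(-14) = -10.8
F: 0.1·17 + 0.9·(-4) = -1.9
Highest Hurwicz score = -1.9 → F.

F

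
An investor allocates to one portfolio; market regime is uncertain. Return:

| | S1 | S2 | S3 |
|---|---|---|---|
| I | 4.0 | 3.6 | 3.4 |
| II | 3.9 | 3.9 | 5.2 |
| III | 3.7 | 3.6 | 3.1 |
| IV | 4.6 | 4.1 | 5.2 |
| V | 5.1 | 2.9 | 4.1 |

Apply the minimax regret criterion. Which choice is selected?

Column bests: S1=5.1, S2=4.1, S3=5.2.
I regrets: 1.1, 0.5, 1.8 → max 1.8
II regrets: 1.2, 0.2, 0.0 → max 1.2
III regrets: 1.4, 0.5, 2.1 → max 2.1
IV regrets: 0.5, 0.0, 0.0 → max 0.5
V regrets: 0.0, 1.2, 1.1 → max 1.2
Smallest max regret = 0.5 → IV.

IV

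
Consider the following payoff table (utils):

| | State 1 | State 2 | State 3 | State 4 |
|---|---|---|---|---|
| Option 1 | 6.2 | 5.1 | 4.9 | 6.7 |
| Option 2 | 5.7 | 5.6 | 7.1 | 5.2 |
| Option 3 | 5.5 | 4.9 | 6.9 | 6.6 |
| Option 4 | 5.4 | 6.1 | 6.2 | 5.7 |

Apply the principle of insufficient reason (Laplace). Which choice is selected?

Option 3

Row averages: Option 1=5.725, Option 2=5.9, Option 3=5.975, Option 4=5.85
Highest average = 5.975 → Option 3.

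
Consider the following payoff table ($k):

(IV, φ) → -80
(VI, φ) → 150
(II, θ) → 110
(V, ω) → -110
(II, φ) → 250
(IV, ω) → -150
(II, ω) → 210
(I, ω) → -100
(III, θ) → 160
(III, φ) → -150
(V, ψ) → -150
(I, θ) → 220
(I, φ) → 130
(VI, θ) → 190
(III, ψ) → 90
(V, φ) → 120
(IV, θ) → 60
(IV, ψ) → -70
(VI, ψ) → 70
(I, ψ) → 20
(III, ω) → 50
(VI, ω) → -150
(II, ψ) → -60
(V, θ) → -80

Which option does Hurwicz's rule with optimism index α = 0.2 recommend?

I: 0.2·220 + 0.8·(-100) = -36
II: 0.2·250 + 0.8·(-60) = 2
III: 0.2·160 + 0.8·(-150) = -88
IV: 0.2·60 + 0.8·(-150) = -108
V: 0.2·120 + 0.8·(-150) = -96
VI: 0.2·190 + 0.8·(-150) = -82
Highest Hurwicz score = 2 → II.

II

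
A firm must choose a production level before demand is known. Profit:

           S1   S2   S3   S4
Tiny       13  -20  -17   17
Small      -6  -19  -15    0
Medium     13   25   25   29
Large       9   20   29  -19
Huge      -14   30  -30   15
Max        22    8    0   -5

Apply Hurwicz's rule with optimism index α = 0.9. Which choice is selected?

Medium

Tiny: 0.9·17 + 0.1·(-20) = 13.3
Small: 0.9·0 + 0.1·(-19) = -1.9
Medium: 0.9·29 + 0.1·13 = 27.4
Large: 0.9·29 + 0.1·(-19) = 24.2
Huge: 0.9·30 + 0.1·(-30) = 24
Max: 0.9·22 + 0.1·(-5) = 19.3
Highest Hurwicz score = 27.4 → Medium.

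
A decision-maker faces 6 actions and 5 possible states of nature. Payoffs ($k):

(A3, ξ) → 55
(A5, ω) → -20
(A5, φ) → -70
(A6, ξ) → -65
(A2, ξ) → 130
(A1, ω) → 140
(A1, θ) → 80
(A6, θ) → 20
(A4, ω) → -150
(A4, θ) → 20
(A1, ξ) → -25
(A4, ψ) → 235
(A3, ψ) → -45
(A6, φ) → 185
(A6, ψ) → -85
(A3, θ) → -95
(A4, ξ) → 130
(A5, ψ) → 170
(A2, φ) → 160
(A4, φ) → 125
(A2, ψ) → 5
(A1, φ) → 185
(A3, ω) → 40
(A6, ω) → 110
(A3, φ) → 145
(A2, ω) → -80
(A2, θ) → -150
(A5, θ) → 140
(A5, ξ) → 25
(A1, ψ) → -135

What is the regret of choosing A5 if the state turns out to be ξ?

105

Best payoff under ξ is 130.
Regret = 130 − 25 = 105.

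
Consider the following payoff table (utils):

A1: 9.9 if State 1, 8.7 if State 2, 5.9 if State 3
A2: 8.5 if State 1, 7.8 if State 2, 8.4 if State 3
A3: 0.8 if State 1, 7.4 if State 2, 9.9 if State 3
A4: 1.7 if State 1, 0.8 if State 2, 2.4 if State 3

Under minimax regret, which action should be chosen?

A2

Column bests: State 1=9.9, State 2=8.7, State 3=9.9.
A1 regrets: 0.0, 0.0, 4.0 → max 4.0
A2 regrets: 1.4, 0.9, 1.5 → max 1.5
A3 regrets: 9.1, 1.3, 0.0 → max 9.1
A4 regrets: 8.2, 7.9, 7.5 → max 8.2
Smallest max regret = 1.5 → A2.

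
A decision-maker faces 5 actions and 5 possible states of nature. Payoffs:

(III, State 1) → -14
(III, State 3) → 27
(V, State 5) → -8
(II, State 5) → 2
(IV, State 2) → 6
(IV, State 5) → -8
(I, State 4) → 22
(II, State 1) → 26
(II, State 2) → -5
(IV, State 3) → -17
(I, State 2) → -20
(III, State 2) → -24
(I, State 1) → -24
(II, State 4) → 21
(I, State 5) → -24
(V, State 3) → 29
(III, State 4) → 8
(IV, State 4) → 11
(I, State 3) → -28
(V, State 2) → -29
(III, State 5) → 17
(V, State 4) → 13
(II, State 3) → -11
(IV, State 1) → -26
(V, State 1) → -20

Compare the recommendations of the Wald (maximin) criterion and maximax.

maximin → II; maximax → V (disagree)

Row minima: I=-28, II=-11, III=-24, IV=-26, V=-29
Best worst-case = -11 → II.
Row maxima: I=22, II=26, III=27, IV=11, V=29
Best best-case = 29 → V.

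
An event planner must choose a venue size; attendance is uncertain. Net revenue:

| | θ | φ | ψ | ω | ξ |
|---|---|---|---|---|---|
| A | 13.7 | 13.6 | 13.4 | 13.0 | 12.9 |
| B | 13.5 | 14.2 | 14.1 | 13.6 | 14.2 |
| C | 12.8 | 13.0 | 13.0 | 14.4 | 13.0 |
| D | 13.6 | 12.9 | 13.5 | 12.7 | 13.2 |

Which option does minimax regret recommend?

Column bests: θ=13.7, φ=14.2, ψ=14.1, ω=14.4, ξ=14.2.
A regrets: 0.0, 0.6, 0.7, 1.4, 1.3 → max 1.4
B regrets: 0.2, 0.0, 0.0, 0.8, 0.0 → max 0.8
C regrets: 0.9, 1.2, 1.1, 0.0, 1.2 → max 1.2
D regrets: 0.1, 1.3, 0.6, 1.7, 1.0 → max 1.7
Smallest max regret = 0.8 → B.

B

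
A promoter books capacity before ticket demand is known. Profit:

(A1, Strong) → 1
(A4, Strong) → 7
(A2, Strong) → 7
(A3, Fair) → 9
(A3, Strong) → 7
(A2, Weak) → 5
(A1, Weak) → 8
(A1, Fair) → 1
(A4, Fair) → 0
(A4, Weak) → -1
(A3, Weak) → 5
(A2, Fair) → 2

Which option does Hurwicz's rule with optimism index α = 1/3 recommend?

A1: 1/3·8 + 2/3·1 = 10/3
A2: 1/3·7 + 2/3·2 = 11/3
A3: 1/3·9 + 2/3·5 = 19/3
A4: 1/3·7 + 2/3·(-1) = 5/3
Highest Hurwicz score = 19/3 → A3.

A3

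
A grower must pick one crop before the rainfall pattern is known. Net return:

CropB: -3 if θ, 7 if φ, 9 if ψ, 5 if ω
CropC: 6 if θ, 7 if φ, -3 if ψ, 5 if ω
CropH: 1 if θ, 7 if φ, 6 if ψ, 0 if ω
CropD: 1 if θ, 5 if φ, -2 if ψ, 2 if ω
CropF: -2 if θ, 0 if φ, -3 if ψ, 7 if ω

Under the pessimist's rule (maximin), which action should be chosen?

Row minima: CropB=-3, CropC=-3, CropH=0, CropD=-2, CropF=-3
Best worst-case = 0 → CropH.

CropH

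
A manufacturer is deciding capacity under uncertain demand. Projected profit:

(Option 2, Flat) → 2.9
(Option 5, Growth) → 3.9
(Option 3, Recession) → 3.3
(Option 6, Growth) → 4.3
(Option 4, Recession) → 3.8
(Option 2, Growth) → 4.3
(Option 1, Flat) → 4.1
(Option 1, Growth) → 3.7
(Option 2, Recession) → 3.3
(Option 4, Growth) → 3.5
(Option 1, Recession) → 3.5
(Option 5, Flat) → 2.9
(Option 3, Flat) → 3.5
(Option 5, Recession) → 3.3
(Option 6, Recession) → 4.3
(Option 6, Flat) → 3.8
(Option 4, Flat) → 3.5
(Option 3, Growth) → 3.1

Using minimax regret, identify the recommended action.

Option 6

Column bests: Recession=4.3, Flat=4.1, Growth=4.3.
Option 1 regrets: 0.8, 0.0, 0.6 → max 0.8
Option 2 regrets: 1.0, 1.2, 0.0 → max 1.2
Option 3 regrets: 1.0, 0.6, 1.2 → max 1.2
Option 4 regrets: 0.5, 0.6, 0.8 → max 0.8
Option 5 regrets: 1.0, 1.2, 0.4 → max 1.2
Option 6 regrets: 0.0, 0.3, 0.0 → max 0.3
Smallest max regret = 0.3 → Option 6.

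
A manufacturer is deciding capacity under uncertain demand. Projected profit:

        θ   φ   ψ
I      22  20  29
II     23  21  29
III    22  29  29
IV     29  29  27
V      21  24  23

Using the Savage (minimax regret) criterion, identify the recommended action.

Column bests: θ=29, φ=29, ψ=29.
I regrets: 7, 9, 0 → max 9
II regrets: 6, 8, 0 → max 8
III regrets: 7, 0, 0 → max 7
IV regrets: 0, 0, 2 → max 2
V regrets: 8, 5, 6 → max 8
Smallest max regret = 2 → IV.

IV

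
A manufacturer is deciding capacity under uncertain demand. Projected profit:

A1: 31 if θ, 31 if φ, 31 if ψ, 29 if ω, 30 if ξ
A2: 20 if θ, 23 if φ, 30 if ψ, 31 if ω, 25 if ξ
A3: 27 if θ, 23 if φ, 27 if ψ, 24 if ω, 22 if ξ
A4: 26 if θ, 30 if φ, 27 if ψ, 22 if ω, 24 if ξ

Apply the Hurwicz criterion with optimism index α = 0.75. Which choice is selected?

A1

A1: 0.75·31 + 0.25·29 = 30.5
A2: 0.75·31 + 0.25·20 = 28.25
A3: 0.75·27 + 0.25·22 = 25.75
A4: 0.75·30 + 0.25·22 = 28
Highest Hurwicz score = 30.5 → A1.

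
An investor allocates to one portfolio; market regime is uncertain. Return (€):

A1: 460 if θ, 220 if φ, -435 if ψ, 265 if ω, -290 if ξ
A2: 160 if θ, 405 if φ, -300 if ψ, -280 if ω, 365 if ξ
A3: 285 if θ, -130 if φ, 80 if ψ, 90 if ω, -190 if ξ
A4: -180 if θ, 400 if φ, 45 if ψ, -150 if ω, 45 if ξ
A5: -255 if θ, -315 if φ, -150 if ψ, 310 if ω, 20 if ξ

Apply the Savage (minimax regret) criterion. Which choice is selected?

Column bests: θ=460, φ=405, ψ=80, ω=310, ξ=365.
A1 regrets: 0, 185, 515, 45, 655 → max 655
A2 regrets: 300, 0, 380, 590, 0 → max 590
A3 regrets: 175, 535, 0, 220, 555 → max 555
A4 regrets: 640, 5, 35, 460, 320 → max 640
A5 regrets: 715, 720, 230, 0, 345 → max 720
Smallest max regret = 555 → A3.

A3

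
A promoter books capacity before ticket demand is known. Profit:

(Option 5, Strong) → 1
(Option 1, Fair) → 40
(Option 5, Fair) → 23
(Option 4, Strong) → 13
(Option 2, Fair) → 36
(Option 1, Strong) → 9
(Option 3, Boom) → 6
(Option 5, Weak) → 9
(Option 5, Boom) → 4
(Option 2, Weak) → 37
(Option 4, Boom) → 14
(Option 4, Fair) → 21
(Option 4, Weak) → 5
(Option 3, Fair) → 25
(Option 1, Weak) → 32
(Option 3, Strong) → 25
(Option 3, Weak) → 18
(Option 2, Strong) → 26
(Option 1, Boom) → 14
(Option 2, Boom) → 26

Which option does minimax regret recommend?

Option 2

Column bests: Weak=37, Fair=40, Strong=26, Boom=26.
Option 1 regrets: 5, 0, 17, 12 → max 17
Option 2 regrets: 0, 4, 0, 0 → max 4
Option 3 regrets: 19, 15, 1, 20 → max 20
Option 4 regrets: 32, 19, 13, 12 → max 32
Option 5 regrets: 28, 17, 25, 22 → max 28
Smallest max regret = 4 → Option 2.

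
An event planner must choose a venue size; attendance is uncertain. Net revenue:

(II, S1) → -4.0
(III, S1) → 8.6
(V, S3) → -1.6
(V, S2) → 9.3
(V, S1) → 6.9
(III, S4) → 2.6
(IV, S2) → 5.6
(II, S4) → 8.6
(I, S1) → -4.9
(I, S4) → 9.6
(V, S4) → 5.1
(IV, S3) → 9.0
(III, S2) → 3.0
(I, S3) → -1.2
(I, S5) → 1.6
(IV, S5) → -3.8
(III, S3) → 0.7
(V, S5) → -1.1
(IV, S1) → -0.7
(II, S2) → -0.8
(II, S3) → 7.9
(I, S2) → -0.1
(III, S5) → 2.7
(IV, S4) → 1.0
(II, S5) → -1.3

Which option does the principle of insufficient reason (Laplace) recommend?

Row averages: I=1, II=2.08, III=3.52, IV=2.22, V=3.72
Highest average = 3.72 → V.

V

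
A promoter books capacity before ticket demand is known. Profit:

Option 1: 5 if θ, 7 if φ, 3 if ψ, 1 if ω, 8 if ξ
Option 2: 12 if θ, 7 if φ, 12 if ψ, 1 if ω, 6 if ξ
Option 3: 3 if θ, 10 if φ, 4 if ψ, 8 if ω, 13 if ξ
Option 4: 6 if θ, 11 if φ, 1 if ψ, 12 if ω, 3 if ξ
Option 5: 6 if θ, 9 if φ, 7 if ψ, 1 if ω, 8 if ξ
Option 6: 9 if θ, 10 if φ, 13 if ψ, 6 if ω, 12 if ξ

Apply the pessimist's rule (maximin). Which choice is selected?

Row minima: Option 1=1, Option 2=1, Option 3=3, Option 4=1, Option 5=1, Option 6=6
Best worst-case = 6 → Option 6.

Option 6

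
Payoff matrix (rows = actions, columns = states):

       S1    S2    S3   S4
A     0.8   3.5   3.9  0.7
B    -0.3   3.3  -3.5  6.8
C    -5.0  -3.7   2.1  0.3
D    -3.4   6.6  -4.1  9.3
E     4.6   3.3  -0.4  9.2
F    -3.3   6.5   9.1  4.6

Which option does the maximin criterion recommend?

Row minima: A=0.7, B=-3.5, C=-5.0, D=-4.1, E=-0.4, F=-3.3
Best worst-case = 0.7 → A.

A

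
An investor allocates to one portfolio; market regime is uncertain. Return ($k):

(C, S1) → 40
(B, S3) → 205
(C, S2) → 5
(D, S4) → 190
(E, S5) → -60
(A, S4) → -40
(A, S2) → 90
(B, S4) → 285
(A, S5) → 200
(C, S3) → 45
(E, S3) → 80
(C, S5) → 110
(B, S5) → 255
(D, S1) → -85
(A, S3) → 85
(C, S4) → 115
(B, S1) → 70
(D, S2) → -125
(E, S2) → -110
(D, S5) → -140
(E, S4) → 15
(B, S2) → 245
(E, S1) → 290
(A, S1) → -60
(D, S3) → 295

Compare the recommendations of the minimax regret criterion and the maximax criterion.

Column bests: S1=290, S2=245, S3=295, S4=285, S5=255.
A regrets: 350, 155, 210, 325, 55 → max 350
B regrets: 220, 0, 90, 0, 0 → max 220
C regrets: 250, 240, 250, 170, 145 → max 250
D regrets: 375, 370, 0, 95, 395 → max 395
E regrets: 0, 355, 215, 270, 315 → max 355
Smallest max regret = 220 → B.
Row maxima: A=200, B=285, C=115, D=295, E=290
Best best-case = 295 → D.

minimax regret → B; maximax → D (disagree)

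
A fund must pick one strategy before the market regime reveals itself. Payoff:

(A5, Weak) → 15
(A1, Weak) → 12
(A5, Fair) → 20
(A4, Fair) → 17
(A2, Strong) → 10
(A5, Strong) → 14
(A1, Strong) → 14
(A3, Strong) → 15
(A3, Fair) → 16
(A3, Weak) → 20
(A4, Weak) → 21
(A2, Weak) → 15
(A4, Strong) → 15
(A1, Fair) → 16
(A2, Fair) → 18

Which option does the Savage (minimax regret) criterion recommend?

A4

Column bests: Weak=21, Fair=20, Strong=15.
A1 regrets: 9, 4, 1 → max 9
A2 regrets: 6, 2, 5 → max 6
A3 regrets: 1, 4, 0 → max 4
A4 regrets: 0, 3, 0 → max 3
A5 regrets: 6, 0, 1 → max 6
Smallest max regret = 3 → A4.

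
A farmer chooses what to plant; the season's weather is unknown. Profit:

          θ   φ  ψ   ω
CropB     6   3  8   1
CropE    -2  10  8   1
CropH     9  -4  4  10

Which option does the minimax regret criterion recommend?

CropB

Column bests: θ=9, φ=10, ψ=8, ω=10.
CropB regrets: 3, 7, 0, 9 → max 9
CropE regrets: 11, 0, 0, 9 → max 11
CropH regrets: 0, 14, 4, 0 → max 14
Smallest max regret = 9 → CropB.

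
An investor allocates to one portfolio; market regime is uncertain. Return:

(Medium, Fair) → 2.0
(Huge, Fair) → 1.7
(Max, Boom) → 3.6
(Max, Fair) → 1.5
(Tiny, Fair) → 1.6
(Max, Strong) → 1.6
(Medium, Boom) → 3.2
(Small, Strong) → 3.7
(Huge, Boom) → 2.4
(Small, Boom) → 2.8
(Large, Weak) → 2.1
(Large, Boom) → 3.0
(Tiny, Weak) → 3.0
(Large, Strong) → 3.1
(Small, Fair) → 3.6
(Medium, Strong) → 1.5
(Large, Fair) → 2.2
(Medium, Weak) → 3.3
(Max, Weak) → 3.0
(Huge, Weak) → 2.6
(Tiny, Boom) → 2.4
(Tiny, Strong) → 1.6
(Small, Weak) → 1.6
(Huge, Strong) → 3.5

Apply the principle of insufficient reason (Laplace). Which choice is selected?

Small

Row averages: Tiny=2.15, Small=2.925, Medium=2.5, Large=2.6, Huge=2.55, Max=2.425
Highest average = 2.925 → Small.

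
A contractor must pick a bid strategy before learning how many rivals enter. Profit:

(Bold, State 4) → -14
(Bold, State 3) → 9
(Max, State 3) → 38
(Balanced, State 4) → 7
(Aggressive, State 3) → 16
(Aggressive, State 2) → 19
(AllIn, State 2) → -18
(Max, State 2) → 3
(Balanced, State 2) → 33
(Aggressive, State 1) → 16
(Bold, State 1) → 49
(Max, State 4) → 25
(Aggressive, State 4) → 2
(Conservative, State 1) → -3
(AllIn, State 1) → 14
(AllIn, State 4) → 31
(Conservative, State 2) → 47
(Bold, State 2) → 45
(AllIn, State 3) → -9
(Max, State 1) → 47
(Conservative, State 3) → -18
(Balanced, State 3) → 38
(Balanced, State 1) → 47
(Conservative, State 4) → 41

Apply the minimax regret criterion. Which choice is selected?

Balanced

Column bests: State 1=49, State 2=47, State 3=38, State 4=41.
Conservative regrets: 52, 0, 56, 0 → max 56
Balanced regrets: 2, 14, 0, 34 → max 34
Aggressive regrets: 33, 28, 22, 39 → max 39
Bold regrets: 0, 2, 29, 55 → max 55
AllIn regrets: 35, 65, 47, 10 → max 65
Max regrets: 2, 44, 0, 16 → max 44
Smallest max regret = 34 → Balanced.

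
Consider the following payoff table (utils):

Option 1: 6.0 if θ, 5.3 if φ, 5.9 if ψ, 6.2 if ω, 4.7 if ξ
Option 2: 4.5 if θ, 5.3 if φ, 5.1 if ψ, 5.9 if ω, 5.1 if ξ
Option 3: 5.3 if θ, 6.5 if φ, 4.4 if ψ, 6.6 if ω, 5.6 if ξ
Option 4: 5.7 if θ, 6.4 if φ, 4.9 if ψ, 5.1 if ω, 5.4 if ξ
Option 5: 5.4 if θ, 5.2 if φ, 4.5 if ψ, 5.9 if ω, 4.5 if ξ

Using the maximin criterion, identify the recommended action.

Option 4

Row minima: Option 1=4.7, Option 2=4.5, Option 3=4.4, Option 4=4.9, Option 5=4.5
Best worst-case = 4.9 → Option 4.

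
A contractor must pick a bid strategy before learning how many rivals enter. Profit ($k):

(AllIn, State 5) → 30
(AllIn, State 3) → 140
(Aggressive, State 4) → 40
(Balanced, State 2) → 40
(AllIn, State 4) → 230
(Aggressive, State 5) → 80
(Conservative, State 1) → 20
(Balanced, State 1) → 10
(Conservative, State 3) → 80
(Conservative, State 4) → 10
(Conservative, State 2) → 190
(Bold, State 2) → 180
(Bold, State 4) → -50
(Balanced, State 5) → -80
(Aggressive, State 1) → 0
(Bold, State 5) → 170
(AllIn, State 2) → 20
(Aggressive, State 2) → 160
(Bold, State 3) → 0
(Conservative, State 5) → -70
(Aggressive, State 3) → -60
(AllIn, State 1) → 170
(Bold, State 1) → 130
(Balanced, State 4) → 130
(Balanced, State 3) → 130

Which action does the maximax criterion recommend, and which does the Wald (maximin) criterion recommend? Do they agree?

Row maxima: Conservative=190, Balanced=130, Aggressive=160, Bold=180, AllIn=230
Best best-case = 230 → AllIn.
Row minima: Conservative=-70, Balanced=-80, Aggressive=-60, Bold=-50, AllIn=20
Best worst-case = 20 → AllIn.

maximax → AllIn; maximin → AllIn (agree)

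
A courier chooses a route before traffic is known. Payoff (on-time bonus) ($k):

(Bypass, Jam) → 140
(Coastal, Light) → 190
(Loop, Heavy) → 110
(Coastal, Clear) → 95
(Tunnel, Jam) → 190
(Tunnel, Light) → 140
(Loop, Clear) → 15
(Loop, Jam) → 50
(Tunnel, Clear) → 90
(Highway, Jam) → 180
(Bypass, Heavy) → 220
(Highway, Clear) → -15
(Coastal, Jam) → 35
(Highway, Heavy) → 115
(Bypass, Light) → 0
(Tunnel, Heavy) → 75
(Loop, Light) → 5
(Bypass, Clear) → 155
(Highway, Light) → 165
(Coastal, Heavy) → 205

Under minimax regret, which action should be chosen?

Tunnel

Column bests: Clear=155, Light=190, Heavy=220, Jam=190.
Coastal regrets: 60, 0, 15, 155 → max 155
Tunnel regrets: 65, 50, 145, 0 → max 145
Loop regrets: 140, 185, 110, 140 → max 185
Highway regrets: 170, 25, 105, 10 → max 170
Bypass regrets: 0, 190, 0, 50 → max 190
Smallest max regret = 145 → Tunnel.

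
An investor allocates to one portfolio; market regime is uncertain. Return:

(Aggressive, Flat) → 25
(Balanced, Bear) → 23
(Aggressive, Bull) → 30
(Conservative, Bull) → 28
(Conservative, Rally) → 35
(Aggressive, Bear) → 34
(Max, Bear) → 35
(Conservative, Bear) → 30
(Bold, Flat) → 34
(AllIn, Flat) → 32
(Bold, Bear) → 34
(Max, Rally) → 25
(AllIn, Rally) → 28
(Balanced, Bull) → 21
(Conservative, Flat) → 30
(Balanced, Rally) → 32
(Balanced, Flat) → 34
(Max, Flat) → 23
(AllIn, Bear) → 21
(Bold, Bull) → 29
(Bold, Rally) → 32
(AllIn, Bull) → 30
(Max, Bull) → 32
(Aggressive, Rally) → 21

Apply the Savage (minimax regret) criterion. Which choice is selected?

Bold

Column bests: Bear=35, Flat=34, Bull=32, Rally=35.
Conservative regrets: 5, 4, 4, 0 → max 5
Balanced regrets: 12, 0, 11, 3 → max 12
Aggressive regrets: 1, 9, 2, 14 → max 14
Bold regrets: 1, 0, 3, 3 → max 3
AllIn regrets: 14, 2, 2, 7 → max 14
Max regrets: 0, 11, 0, 10 → max 11
Smallest max regret = 3 → Bold.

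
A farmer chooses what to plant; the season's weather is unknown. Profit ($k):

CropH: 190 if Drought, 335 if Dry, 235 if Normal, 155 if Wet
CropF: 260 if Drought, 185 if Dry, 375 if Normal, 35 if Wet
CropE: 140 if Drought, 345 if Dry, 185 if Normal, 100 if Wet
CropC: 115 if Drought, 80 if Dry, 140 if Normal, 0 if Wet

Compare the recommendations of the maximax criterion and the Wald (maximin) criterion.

Row maxima: CropH=335, CropF=375, CropE=345, CropC=140
Best best-case = 375 → CropF.
Row minima: CropH=155, CropF=35, CropE=100, CropC=0
Best worst-case = 155 → CropH.

maximax → CropF; maximin → CropH (disagree)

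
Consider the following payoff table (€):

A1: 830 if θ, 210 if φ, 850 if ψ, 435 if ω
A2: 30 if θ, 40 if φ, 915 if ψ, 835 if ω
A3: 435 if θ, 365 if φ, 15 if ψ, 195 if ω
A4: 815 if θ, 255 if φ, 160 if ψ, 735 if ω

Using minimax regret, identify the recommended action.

A1

Column bests: θ=830, φ=365, ψ=915, ω=835.
A1 regrets: 0, 155, 65, 400 → max 400
A2 regrets: 800, 325, 0, 0 → max 800
A3 regrets: 395, 0, 900, 640 → max 900
A4 regrets: 15, 110, 755, 100 → max 755
Smallest max regret = 400 → A1.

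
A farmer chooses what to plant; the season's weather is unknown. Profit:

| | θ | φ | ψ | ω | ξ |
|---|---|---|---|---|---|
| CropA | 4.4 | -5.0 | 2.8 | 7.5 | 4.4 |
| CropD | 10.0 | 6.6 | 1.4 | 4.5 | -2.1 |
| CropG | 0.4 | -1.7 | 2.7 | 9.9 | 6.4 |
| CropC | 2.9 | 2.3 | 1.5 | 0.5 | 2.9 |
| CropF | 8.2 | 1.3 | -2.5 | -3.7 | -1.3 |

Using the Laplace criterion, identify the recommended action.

Row averages: CropA=2.82, CropD=4.08, CropG=3.54, CropC=2.02, CropF=0.4
Highest average = 4.08 → CropD.

CropD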